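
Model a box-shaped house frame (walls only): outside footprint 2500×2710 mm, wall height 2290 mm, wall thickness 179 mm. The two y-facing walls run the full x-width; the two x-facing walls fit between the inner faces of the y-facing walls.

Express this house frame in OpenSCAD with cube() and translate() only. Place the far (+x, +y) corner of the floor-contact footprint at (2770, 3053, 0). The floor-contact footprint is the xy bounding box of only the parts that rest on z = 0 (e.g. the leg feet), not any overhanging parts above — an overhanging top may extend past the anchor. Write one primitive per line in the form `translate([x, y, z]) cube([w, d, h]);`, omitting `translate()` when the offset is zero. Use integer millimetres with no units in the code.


translate([270, 343, 0]) cube([2500, 179, 2290]);
translate([270, 2874, 0]) cube([2500, 179, 2290]);
translate([270, 522, 0]) cube([179, 2352, 2290]);
translate([2591, 522, 0]) cube([179, 2352, 2290]);


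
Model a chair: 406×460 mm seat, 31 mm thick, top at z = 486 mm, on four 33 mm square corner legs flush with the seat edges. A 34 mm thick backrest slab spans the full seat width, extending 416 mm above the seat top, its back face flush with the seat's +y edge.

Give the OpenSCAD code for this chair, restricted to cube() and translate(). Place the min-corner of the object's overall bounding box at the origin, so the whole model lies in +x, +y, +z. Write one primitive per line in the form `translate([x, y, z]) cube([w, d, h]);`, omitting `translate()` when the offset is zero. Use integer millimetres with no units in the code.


translate([0, 0, 455]) cube([406, 460, 31]);
cube([33, 33, 455]);
translate([373, 0, 0]) cube([33, 33, 455]);
translate([0, 427, 0]) cube([33, 33, 455]);
translate([373, 427, 0]) cube([33, 33, 455]);
translate([0, 426, 486]) cube([406, 34, 416]);


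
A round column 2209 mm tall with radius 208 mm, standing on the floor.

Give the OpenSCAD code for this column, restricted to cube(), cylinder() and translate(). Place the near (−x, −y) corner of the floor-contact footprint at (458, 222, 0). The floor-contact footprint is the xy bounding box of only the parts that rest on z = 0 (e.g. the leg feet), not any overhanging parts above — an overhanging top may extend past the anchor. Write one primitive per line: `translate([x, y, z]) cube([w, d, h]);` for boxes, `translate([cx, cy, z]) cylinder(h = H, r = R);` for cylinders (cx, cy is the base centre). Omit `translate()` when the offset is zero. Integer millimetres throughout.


translate([666, 430, 0]) cylinder(h = 2209, r = 208);


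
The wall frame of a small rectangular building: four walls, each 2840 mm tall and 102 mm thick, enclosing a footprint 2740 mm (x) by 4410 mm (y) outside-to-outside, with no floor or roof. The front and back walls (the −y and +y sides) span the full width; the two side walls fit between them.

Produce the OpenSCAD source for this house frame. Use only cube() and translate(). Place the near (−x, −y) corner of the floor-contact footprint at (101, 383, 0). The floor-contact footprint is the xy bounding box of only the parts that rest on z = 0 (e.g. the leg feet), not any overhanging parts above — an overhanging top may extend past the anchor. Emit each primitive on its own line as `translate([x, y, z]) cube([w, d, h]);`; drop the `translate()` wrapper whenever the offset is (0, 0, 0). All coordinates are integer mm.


translate([101, 383, 0]) cube([2740, 102, 2840]);
translate([101, 4691, 0]) cube([2740, 102, 2840]);
translate([101, 485, 0]) cube([102, 4206, 2840]);
translate([2739, 485, 0]) cube([102, 4206, 2840]);


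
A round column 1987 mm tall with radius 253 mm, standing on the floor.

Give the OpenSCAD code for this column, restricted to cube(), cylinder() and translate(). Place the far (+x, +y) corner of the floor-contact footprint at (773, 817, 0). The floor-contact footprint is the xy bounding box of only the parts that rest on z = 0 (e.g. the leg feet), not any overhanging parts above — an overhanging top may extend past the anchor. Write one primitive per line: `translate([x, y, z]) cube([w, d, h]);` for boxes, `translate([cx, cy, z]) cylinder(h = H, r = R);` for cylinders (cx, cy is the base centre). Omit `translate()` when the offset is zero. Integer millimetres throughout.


translate([520, 564, 0]) cylinder(h = 1987, r = 253);


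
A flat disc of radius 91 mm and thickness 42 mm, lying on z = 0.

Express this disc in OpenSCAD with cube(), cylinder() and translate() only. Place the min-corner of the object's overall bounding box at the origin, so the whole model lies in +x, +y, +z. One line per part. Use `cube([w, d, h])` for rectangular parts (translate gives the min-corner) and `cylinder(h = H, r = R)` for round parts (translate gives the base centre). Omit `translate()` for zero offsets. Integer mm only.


translate([91, 91, 0]) cylinder(h = 42, r = 91);


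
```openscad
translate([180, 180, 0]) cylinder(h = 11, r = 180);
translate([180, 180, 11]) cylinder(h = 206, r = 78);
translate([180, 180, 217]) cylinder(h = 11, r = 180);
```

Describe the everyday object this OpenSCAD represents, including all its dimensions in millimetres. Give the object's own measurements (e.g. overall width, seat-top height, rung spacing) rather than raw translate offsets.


A spool: two coaxial disc flanges of radius 180 mm and thickness 11 mm, joined by a core cylinder of radius 78 mm and height 206 mm. The lower flange rests on z = 0 and the three cylinders share a vertical axis.


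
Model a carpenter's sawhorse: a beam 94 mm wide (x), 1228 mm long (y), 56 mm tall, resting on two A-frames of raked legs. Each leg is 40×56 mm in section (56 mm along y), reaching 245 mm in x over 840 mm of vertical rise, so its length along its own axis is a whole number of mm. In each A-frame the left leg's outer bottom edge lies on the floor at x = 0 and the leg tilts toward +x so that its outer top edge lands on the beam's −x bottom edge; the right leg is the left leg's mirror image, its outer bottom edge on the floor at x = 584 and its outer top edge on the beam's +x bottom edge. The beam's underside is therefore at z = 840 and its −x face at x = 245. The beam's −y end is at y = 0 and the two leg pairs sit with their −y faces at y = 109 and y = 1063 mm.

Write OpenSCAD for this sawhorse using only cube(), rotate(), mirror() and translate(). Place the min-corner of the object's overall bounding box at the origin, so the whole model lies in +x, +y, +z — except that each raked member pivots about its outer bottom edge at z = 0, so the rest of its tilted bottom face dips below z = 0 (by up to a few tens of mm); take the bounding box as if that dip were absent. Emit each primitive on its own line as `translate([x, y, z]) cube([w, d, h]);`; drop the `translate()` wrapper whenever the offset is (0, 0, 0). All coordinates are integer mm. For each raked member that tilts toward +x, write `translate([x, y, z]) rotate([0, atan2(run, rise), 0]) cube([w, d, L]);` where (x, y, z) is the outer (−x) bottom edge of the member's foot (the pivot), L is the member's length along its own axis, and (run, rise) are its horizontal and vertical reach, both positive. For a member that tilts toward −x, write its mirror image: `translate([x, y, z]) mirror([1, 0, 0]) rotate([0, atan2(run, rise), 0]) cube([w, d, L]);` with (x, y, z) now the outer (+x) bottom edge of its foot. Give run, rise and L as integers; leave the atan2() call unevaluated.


translate([245, 0, 840]) cube([94, 1228, 56]);
translate([0, 109, 0]) rotate([0, atan2(245, 840), 0]) cube([40, 56, 875]);
translate([584, 109, 0]) mirror([1, 0, 0]) rotate([0, atan2(245, 840), 0]) cube([40, 56, 875]);
translate([0, 1063, 0]) rotate([0, atan2(245, 840), 0]) cube([40, 56, 875]);
translate([584, 1063, 0]) mirror([1, 0, 0]) rotate([0, atan2(245, 840), 0]) cube([40, 56, 875]);


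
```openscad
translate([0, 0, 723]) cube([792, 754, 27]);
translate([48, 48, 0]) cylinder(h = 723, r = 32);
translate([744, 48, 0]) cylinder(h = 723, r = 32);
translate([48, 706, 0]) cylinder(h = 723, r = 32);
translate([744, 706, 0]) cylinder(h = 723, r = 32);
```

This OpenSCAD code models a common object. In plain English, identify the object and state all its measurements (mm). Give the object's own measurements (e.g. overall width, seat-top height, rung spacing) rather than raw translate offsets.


A table: top 792 mm (x) × 754 mm (y), 27 mm thick, upper face at z = 750 mm, on four round legs of 64 mm diameter, each leg's bounding box inset 16 mm from the nearest pair of top edges from z = 0 to the bottom of the top.


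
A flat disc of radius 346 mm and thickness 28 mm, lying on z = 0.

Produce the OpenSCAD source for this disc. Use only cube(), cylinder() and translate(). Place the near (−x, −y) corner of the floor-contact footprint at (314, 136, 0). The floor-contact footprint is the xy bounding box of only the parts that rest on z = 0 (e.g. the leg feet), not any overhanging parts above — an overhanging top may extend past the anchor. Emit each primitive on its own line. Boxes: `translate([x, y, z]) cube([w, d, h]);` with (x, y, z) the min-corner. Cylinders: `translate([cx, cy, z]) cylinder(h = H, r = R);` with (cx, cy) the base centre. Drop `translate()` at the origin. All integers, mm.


translate([660, 482, 0]) cylinder(h = 28, r = 346);


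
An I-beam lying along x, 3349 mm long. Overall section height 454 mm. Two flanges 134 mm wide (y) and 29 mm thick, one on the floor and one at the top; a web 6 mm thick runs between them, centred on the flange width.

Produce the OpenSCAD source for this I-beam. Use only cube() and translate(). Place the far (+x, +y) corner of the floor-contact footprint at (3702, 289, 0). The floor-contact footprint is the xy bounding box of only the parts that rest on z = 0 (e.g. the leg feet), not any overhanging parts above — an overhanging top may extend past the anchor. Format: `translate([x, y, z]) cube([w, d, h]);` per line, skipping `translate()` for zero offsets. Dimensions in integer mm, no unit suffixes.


translate([353, 155, 0]) cube([3349, 134, 29]);
translate([353, 219, 29]) cube([3349, 6, 396]);
translate([353, 155, 425]) cube([3349, 134, 29]);


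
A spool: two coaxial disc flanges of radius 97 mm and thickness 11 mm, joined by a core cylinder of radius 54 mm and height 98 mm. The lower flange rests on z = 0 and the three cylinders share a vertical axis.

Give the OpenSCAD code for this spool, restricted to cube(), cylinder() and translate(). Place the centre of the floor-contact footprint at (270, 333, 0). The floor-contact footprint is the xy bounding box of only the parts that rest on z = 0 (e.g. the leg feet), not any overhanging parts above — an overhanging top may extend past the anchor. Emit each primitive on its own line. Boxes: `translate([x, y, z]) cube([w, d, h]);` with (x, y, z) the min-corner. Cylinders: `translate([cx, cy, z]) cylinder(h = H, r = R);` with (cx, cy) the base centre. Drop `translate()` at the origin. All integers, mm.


translate([270, 333, 0]) cylinder(h = 11, r = 97);
translate([270, 333, 11]) cylinder(h = 98, r = 54);
translate([270, 333, 109]) cylinder(h = 11, r = 97);


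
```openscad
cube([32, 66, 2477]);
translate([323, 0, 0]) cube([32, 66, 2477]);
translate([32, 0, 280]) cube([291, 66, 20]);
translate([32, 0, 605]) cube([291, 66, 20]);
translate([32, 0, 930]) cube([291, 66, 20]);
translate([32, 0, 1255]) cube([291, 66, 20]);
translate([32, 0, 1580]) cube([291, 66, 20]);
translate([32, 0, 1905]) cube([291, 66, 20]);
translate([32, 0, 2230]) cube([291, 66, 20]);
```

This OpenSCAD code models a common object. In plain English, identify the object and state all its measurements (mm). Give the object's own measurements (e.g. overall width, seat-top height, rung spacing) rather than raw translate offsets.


A straight ladder. Two 32×66 mm vertical rails, 2477 mm tall, stand 355 mm apart (outside-to-outside) with their front faces coplanar on the −y side. 7 rungs, each 66 mm deep and 20 mm tall, span between the inner faces of the rails, front faces flush with the rails. The lowest rung's underside is at z = 280 mm and rungs are spaced 325 mm apart (underside to underside).


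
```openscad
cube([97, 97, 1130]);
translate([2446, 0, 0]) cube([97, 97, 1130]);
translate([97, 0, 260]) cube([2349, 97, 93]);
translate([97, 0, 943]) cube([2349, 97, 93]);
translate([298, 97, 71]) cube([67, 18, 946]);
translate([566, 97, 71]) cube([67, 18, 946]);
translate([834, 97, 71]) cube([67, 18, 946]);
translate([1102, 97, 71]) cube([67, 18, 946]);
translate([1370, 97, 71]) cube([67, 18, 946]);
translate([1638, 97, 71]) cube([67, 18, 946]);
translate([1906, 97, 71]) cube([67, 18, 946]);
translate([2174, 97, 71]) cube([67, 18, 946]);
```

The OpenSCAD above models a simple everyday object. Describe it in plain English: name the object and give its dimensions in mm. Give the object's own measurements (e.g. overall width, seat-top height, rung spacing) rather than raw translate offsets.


A fence section. Two 97×97 mm posts, 1130 mm tall, stand on the floor with a clear span of 2349 mm between their inner faces. Two horizontal rails of 97×93 mm section span the gap between the posts with their undersides at z = 260 mm and z = 943 mm, flush with the posts' −y face. 8 pickets, each 67 mm wide, 18 mm thick and 946 mm tall, are fixed to the +y face of the rails with their bottoms at z = 71 mm, spaced across the span with a 201 mm gap after the −x post and between neighbouring pickets, with 205 mm left before the +x post.


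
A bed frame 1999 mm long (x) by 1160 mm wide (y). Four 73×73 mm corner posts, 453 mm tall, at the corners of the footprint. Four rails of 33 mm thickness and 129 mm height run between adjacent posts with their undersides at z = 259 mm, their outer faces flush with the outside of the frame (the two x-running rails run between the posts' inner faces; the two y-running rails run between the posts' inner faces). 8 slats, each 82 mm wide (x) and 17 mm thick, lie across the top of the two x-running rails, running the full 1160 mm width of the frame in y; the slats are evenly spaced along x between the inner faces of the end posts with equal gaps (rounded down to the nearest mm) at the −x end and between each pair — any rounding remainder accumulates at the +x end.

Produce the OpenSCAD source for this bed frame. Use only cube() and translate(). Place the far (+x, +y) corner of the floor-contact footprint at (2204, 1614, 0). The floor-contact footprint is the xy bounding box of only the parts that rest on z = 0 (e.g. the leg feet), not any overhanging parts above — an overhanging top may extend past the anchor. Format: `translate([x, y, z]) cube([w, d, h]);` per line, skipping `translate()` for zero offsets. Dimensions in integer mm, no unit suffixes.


translate([205, 454, 0]) cube([73, 73, 453]);
translate([205, 1541, 0]) cube([73, 73, 453]);
translate([2131, 454, 0]) cube([73, 73, 453]);
translate([2131, 1541, 0]) cube([73, 73, 453]);
translate([278, 454, 259]) cube([1853, 33, 129]);
translate([278, 1581, 259]) cube([1853, 33, 129]);
translate([205, 527, 259]) cube([33, 1014, 129]);
translate([2171, 527, 259]) cube([33, 1014, 129]);
translate([411, 454, 388]) cube([82, 1160, 17]);
translate([626, 454, 388]) cube([82, 1160, 17]);
translate([841, 454, 388]) cube([82, 1160, 17]);
translate([1056, 454, 388]) cube([82, 1160, 17]);
translate([1271, 454, 388]) cube([82, 1160, 17]);
translate([1486, 454, 388]) cube([82, 1160, 17]);
translate([1701, 454, 388]) cube([82, 1160, 17]);
translate([1916, 454, 388]) cube([82, 1160, 17]);


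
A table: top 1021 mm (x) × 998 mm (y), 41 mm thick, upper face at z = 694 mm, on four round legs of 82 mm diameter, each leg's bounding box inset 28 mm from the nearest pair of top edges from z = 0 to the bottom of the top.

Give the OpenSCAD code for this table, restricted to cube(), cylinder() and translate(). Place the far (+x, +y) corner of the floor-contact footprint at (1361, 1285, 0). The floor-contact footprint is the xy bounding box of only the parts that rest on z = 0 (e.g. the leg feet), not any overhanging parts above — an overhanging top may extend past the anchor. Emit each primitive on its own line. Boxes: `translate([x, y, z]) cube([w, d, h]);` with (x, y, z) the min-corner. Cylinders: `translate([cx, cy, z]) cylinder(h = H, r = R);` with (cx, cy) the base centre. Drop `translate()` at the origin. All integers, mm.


translate([368, 315, 653]) cube([1021, 998, 41]);
translate([437, 384, 0]) cylinder(h = 653, r = 41);
translate([1320, 384, 0]) cylinder(h = 653, r = 41);
translate([437, 1244, 0]) cylinder(h = 653, r = 41);
translate([1320, 1244, 0]) cylinder(h = 653, r = 41);


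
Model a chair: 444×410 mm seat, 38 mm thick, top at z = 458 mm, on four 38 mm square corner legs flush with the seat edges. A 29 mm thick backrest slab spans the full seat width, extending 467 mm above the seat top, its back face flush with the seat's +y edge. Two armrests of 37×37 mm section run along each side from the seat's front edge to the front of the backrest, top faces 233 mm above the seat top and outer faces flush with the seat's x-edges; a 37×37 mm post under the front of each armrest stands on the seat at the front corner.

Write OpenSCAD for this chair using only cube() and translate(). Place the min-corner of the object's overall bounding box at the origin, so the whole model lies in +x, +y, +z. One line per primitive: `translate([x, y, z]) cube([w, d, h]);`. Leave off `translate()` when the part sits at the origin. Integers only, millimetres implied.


translate([0, 0, 420]) cube([444, 410, 38]);
cube([38, 38, 420]);
translate([406, 0, 0]) cube([38, 38, 420]);
translate([0, 372, 0]) cube([38, 38, 420]);
translate([406, 372, 0]) cube([38, 38, 420]);
translate([0, 381, 458]) cube([444, 29, 467]);
translate([0, 0, 654]) cube([37, 381, 37]);
translate([407, 0, 654]) cube([37, 381, 37]);
translate([0, 0, 458]) cube([37, 37, 196]);
translate([407, 0, 458]) cube([37, 37, 196]);


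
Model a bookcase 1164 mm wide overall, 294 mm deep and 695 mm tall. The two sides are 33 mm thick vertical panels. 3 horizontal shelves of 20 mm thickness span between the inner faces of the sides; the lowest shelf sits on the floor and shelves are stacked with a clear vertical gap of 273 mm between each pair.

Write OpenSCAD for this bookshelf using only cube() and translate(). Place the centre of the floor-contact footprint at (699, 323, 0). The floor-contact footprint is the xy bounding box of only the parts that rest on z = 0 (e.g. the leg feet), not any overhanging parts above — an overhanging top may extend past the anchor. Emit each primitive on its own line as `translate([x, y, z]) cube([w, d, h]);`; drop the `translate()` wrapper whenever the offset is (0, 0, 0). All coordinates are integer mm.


translate([117, 176, 0]) cube([33, 294, 695]);
translate([1248, 176, 0]) cube([33, 294, 695]);
translate([150, 176, 0]) cube([1098, 294, 20]);
translate([150, 176, 293]) cube([1098, 294, 20]);
translate([150, 176, 586]) cube([1098, 294, 20]);


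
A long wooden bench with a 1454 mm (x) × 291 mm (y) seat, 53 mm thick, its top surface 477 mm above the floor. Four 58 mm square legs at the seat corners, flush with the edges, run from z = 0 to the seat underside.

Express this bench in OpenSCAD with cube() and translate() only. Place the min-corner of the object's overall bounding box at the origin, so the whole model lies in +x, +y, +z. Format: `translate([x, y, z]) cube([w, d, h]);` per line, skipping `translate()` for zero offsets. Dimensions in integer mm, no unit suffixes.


// leg_h = 477 − 53 = 424
translate([0, 0, 424]) cube([1454, 291, 53]);
cube([58, 58, 424]);
translate([0, 233, 0]) cube([58, 58, 424]);
translate([1396, 0, 0]) cube([58, 58, 424]);
translate([1396, 233, 0]) cube([58, 58, 424]);


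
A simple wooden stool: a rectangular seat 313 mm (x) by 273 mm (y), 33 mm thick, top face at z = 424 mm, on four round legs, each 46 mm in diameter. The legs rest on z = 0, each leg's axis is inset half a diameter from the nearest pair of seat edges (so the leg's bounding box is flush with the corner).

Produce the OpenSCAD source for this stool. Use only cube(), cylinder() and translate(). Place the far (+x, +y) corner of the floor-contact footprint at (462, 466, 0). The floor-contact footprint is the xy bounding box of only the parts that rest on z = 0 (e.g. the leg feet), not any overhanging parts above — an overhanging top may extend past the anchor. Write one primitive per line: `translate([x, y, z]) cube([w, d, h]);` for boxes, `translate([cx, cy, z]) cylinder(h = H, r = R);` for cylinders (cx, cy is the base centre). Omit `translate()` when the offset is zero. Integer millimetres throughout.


// leg_h = 424 - 33 = 391
translate([149, 193, 391]) cube([313, 273, 33]);
translate([172, 216, 0]) cylinder(h = 391, r = 23);
translate([439, 216, 0]) cylinder(h = 391, r = 23);
translate([172, 443, 0]) cylinder(h = 391, r = 23);
translate([439, 443, 0]) cylinder(h = 391, r = 23);


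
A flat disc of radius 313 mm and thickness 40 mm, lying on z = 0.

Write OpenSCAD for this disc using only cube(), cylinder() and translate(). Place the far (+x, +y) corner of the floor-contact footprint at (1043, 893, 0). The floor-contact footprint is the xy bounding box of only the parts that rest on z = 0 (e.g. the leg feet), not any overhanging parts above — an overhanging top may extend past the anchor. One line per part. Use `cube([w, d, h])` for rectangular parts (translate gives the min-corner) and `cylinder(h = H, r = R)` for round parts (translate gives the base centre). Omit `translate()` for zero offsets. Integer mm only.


translate([730, 580, 0]) cylinder(h = 40, r = 313);


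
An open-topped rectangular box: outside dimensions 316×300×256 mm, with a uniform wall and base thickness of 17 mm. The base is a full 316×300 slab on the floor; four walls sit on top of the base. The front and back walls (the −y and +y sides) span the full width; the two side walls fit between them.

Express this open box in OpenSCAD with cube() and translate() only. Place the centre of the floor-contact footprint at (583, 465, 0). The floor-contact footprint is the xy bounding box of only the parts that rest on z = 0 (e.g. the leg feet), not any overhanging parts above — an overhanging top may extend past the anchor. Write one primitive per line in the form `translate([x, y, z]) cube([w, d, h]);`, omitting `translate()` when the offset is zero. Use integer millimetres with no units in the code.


translate([425, 315, 0]) cube([316, 300, 17]);
translate([425, 315, 17]) cube([316, 17, 239]);
translate([425, 598, 17]) cube([316, 17, 239]);
translate([425, 332, 17]) cube([17, 266, 239]);
translate([724, 332, 17]) cube([17, 266, 239]);


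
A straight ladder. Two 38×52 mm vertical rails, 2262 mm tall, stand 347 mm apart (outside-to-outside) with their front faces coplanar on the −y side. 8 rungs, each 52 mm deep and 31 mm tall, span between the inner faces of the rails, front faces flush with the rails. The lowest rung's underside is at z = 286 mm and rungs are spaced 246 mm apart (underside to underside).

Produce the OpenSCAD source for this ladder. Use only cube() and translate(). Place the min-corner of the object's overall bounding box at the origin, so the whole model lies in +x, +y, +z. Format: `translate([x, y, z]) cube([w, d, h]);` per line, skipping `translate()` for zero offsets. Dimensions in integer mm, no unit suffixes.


cube([38, 52, 2262]);
translate([309, 0, 0]) cube([38, 52, 2262]);
translate([38, 0, 286]) cube([271, 52, 31]);
translate([38, 0, 532]) cube([271, 52, 31]);
translate([38, 0, 778]) cube([271, 52, 31]);
translate([38, 0, 1024]) cube([271, 52, 31]);
translate([38, 0, 1270]) cube([271, 52, 31]);
translate([38, 0, 1516]) cube([271, 52, 31]);
translate([38, 0, 1762]) cube([271, 52, 31]);
translate([38, 0, 2008]) cube([271, 52, 31]);


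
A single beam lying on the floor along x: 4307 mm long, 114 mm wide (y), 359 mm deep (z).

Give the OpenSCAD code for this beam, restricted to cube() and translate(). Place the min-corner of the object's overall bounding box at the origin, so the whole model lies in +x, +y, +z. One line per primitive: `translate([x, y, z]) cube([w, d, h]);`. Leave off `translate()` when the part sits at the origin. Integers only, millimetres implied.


cube([4307, 114, 359]);


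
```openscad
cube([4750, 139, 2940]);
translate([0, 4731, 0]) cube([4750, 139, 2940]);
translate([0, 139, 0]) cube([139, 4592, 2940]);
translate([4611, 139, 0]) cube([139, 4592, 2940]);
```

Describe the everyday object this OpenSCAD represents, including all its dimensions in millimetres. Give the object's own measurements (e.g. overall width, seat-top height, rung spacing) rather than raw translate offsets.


The wall frame of a small rectangular building: four walls, each 2940 mm tall and 139 mm thick, enclosing a footprint 4750 mm (x) by 4870 mm (y) outside-to-outside, with no floor or roof. The front and back walls (the −y and +y sides) span the full width; the two side walls fit between them.


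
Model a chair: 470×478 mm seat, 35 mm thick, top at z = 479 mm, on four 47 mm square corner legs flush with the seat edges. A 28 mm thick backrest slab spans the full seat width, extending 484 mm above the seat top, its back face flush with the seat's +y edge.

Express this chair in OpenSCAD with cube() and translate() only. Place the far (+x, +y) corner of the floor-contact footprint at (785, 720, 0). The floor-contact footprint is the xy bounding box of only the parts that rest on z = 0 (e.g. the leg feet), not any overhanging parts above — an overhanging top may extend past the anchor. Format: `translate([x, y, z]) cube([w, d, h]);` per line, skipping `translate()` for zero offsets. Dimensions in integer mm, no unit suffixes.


translate([315, 242, 444]) cube([470, 478, 35]);
translate([315, 242, 0]) cube([47, 47, 444]);
translate([738, 242, 0]) cube([47, 47, 444]);
translate([315, 673, 0]) cube([47, 47, 444]);
translate([738, 673, 0]) cube([47, 47, 444]);
translate([315, 692, 479]) cube([470, 28, 484]);


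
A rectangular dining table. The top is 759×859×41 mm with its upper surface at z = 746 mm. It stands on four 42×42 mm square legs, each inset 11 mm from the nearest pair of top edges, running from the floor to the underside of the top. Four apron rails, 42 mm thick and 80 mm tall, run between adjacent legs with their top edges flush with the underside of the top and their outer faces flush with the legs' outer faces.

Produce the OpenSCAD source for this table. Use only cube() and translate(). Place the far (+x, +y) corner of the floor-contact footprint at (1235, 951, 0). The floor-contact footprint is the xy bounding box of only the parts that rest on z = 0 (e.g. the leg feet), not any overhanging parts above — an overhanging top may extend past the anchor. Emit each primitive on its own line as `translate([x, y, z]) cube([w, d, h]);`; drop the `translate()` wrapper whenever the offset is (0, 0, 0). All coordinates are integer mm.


translate([487, 103, 705]) cube([759, 859, 41]);
translate([498, 114, 0]) cube([42, 42, 705]);
translate([1193, 114, 0]) cube([42, 42, 705]);
translate([498, 909, 0]) cube([42, 42, 705]);
translate([1193, 909, 0]) cube([42, 42, 705]);
translate([540, 114, 625]) cube([653, 42, 80]);
translate([540, 909, 625]) cube([653, 42, 80]);
translate([498, 156, 625]) cube([42, 753, 80]);
translate([1193, 156, 625]) cube([42, 753, 80]);


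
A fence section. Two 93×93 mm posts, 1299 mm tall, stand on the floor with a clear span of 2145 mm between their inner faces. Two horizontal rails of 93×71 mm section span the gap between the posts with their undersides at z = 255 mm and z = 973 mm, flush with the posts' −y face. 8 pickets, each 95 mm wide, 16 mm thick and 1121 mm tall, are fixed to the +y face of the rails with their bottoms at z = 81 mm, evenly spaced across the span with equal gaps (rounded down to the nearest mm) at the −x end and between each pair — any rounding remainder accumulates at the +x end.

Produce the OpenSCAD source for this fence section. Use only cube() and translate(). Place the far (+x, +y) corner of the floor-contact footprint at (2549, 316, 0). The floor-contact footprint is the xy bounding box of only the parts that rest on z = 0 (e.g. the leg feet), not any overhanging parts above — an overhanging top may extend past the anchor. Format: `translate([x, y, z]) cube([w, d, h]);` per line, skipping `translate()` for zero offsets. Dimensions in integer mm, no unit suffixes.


translate([218, 223, 0]) cube([93, 93, 1299]);
translate([2456, 223, 0]) cube([93, 93, 1299]);
translate([311, 223, 255]) cube([2145, 93, 71]);
translate([311, 223, 973]) cube([2145, 93, 71]);
translate([464, 316, 81]) cube([95, 16, 1121]);
translate([712, 316, 81]) cube([95, 16, 1121]);
translate([960, 316, 81]) cube([95, 16, 1121]);
translate([1208, 316, 81]) cube([95, 16, 1121]);
translate([1456, 316, 81]) cube([95, 16, 1121]);
translate([1704, 316, 81]) cube([95, 16, 1121]);
translate([1952, 316, 81]) cube([95, 16, 1121]);
translate([2200, 316, 81]) cube([95, 16, 1121]);


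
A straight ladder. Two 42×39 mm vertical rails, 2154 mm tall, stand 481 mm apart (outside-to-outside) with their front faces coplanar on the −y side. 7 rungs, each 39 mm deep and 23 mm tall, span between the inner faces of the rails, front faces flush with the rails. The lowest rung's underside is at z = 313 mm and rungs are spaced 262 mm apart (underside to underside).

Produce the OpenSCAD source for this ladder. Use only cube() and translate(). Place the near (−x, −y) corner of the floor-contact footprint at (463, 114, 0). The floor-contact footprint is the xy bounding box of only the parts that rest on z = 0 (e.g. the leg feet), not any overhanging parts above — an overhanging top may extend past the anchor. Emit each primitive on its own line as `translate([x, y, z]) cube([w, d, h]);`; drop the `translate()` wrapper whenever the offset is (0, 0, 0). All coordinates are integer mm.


// rung span = 481 - 2*42 = 397
// rung[k] z = 313 + k*262
translate([463, 114, 0]) cube([42, 39, 2154]);
translate([902, 114, 0]) cube([42, 39, 2154]);
translate([505, 114, 313]) cube([397, 39, 23]);
translate([505, 114, 575]) cube([397, 39, 23]);
translate([505, 114, 837]) cube([397, 39, 23]);
translate([505, 114, 1099]) cube([397, 39, 23]);
translate([505, 114, 1361]) cube([397, 39, 23]);
translate([505, 114, 1623]) cube([397, 39, 23]);
translate([505, 114, 1885]) cube([397, 39, 23]);


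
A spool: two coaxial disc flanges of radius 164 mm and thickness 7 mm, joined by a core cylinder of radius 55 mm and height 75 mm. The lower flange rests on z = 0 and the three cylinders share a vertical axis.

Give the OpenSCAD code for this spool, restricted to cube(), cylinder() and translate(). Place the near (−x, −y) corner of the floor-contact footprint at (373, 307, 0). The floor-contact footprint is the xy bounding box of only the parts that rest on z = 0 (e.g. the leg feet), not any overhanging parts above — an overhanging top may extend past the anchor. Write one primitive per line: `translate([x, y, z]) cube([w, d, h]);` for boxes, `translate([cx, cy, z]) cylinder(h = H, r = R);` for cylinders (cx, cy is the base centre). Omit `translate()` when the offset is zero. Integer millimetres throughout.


translate([537, 471, 0]) cylinder(h = 7, r = 164);
translate([537, 471, 7]) cylinder(h = 75, r = 55);
translate([537, 471, 82]) cylinder(h = 7, r = 164);


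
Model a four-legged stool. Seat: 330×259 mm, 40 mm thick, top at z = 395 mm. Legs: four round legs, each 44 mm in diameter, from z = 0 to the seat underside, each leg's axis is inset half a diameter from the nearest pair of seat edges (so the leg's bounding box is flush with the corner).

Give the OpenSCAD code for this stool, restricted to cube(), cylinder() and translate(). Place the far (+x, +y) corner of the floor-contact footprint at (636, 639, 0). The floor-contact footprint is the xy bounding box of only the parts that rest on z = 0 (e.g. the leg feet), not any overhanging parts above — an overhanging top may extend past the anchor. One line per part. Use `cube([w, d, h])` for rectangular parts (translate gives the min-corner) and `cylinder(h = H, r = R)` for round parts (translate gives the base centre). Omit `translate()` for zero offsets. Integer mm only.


translate([306, 380, 355]) cube([330, 259, 40]);
translate([328, 402, 0]) cylinder(h = 355, r = 22);
translate([614, 402, 0]) cylinder(h = 355, r = 22);
translate([328, 617, 0]) cylinder(h = 355, r = 22);
translate([614, 617, 0]) cylinder(h = 355, r = 22);


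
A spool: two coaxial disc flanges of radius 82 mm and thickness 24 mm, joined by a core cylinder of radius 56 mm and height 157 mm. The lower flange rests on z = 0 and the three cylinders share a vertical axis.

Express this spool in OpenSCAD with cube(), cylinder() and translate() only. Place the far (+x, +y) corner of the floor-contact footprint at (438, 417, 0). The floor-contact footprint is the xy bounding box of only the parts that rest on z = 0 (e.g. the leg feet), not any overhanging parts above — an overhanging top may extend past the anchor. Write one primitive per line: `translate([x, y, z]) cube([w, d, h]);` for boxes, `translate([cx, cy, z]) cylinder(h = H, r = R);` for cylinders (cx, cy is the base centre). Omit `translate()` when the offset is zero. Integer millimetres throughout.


translate([356, 335, 0]) cylinder(h = 24, r = 82);
translate([356, 335, 24]) cylinder(h = 157, r = 56);
translate([356, 335, 181]) cylinder(h = 24, r = 82);


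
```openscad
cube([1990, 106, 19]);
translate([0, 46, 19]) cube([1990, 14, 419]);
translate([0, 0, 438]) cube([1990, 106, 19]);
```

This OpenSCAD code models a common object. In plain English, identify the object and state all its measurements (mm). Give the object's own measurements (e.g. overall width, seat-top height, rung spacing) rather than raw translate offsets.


An I-beam lying along x, 1990 mm long. Overall section height 457 mm. Two flanges 106 mm wide (y) and 19 mm thick, one on the floor and one at the top; a web 14 mm thick runs between them, centred on the flange width.


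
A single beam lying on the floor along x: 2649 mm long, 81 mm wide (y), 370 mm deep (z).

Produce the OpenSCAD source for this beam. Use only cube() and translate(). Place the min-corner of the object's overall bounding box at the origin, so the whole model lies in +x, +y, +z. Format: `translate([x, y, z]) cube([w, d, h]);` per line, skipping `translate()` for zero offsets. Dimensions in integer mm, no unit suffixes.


cube([2649, 81, 370]);


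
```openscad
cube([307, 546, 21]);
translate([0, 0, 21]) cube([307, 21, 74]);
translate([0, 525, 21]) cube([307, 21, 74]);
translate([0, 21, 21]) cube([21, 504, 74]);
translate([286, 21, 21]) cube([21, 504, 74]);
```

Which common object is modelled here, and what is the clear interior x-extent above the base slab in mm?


An open box. The internal width is 265 mm.

A 307×546 base slab with four walls standing on it — an open box. The base is 307 mm wide and the walls are 21 mm thick, so the internal width is 307 − 2 × 21 = 265 mm.


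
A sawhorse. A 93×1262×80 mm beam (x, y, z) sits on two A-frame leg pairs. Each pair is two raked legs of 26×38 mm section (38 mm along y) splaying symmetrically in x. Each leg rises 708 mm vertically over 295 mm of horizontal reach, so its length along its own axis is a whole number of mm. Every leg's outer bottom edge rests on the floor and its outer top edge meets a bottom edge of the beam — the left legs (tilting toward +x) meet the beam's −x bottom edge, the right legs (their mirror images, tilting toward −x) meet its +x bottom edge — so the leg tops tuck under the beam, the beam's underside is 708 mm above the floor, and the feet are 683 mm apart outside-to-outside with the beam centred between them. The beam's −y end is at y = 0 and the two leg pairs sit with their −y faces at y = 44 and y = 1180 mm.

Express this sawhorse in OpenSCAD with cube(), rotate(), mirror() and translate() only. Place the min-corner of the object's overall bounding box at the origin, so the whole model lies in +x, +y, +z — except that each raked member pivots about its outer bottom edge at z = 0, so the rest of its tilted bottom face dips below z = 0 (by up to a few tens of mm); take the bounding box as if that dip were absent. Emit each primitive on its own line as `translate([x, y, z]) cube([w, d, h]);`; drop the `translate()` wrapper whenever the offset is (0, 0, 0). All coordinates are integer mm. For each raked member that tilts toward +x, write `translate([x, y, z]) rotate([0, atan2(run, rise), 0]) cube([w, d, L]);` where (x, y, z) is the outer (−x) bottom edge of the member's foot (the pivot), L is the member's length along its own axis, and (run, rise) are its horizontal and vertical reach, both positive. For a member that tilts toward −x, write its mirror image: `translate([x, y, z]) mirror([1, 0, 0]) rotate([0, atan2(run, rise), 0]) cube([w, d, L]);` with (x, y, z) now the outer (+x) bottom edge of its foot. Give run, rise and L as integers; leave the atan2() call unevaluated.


// leg length = √(295² + 708²) = 767
// right-leg outer foot x = 2·295 + 93 = 683
// beam min-corner = (295, 0, 708)
translate([295, 0, 708]) cube([93, 1262, 80]);
translate([0, 44, 0]) rotate([0, atan2(295, 708), 0]) cube([26, 38, 767]);
translate([683, 44, 0]) mirror([1, 0, 0]) rotate([0, atan2(295, 708), 0]) cube([26, 38, 767]);
translate([0, 1180, 0]) rotate([0, atan2(295, 708), 0]) cube([26, 38, 767]);
translate([683, 1180, 0]) mirror([1, 0, 0]) rotate([0, atan2(295, 708), 0]) cube([26, 38, 767]);


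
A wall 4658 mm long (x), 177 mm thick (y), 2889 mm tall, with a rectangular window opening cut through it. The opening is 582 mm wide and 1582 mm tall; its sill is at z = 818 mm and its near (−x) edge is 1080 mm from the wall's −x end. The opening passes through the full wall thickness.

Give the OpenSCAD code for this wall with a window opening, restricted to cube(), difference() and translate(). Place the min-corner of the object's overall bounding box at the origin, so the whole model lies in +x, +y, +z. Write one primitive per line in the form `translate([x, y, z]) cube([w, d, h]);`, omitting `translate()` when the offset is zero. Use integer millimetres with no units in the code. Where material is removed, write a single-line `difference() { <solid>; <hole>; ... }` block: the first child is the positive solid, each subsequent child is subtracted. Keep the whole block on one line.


difference() { cube([4658, 177, 2889]); translate([1080, 0, 818]) cube([582, 177, 1582]); }


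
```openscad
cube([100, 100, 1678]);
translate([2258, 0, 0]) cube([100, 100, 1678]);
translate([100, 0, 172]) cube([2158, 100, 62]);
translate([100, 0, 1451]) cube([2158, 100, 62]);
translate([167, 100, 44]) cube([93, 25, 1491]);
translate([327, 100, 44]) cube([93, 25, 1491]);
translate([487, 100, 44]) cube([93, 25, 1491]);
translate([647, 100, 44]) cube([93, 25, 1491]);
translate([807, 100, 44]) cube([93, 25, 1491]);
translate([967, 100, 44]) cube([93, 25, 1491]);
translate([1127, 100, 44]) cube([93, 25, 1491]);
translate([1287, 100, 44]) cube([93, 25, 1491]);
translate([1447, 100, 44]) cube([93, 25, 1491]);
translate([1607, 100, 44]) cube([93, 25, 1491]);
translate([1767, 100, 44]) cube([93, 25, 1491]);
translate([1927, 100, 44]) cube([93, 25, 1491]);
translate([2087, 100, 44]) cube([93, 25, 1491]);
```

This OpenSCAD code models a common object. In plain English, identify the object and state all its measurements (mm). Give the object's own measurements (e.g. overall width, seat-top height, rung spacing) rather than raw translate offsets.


A fence section. Two 100×100 mm posts, 1678 mm tall, stand on the floor with a clear span of 2158 mm between their inner faces. Two horizontal rails of 100×62 mm section span the gap between the posts with their undersides at z = 172 mm and z = 1451 mm, flush with the posts' −y face. 13 pickets, each 93 mm wide, 25 mm thick and 1491 mm tall, are fixed to the +y face of the rails with their bottoms at z = 44 mm, spaced across the span with a 67 mm gap after the −x post and between neighbouring pickets, with 78 mm left before the +x post.
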